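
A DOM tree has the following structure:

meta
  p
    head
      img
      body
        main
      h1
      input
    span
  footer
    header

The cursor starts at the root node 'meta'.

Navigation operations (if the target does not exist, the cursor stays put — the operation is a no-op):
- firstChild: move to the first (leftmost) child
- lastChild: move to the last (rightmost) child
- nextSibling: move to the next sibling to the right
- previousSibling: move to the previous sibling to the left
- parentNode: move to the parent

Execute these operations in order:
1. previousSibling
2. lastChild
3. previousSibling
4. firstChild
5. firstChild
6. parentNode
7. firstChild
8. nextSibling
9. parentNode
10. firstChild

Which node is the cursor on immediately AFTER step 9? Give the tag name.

After 1 (previousSibling): meta (no-op, stayed)
After 2 (lastChild): footer
After 3 (previousSibling): p
After 4 (firstChild): head
After 5 (firstChild): img
After 6 (parentNode): head
After 7 (firstChild): img
After 8 (nextSibling): body
After 9 (parentNode): head

Answer: head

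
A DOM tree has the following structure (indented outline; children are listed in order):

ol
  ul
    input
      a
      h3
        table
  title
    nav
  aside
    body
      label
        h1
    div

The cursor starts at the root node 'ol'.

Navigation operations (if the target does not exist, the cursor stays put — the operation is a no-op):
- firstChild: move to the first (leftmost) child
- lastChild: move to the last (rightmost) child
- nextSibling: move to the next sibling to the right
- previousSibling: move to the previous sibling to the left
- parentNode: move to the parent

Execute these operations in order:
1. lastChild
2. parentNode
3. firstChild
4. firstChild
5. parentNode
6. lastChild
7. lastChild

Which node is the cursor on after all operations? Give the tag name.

Answer: h3

Derivation:
After 1 (lastChild): aside
After 2 (parentNode): ol
After 3 (firstChild): ul
After 4 (firstChild): input
After 5 (parentNode): ul
After 6 (lastChild): input
After 7 (lastChild): h3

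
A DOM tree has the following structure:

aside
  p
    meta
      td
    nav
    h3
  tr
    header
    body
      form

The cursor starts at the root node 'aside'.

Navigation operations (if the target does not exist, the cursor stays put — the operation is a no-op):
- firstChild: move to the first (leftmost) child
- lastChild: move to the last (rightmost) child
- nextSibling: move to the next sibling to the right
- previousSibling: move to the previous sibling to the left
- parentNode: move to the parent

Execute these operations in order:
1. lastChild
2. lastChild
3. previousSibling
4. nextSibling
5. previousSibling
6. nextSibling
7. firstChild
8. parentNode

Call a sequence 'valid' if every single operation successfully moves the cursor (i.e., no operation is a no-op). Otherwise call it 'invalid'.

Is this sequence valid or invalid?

Answer: valid

Derivation:
After 1 (lastChild): tr
After 2 (lastChild): body
After 3 (previousSibling): header
After 4 (nextSibling): body
After 5 (previousSibling): header
After 6 (nextSibling): body
After 7 (firstChild): form
After 8 (parentNode): body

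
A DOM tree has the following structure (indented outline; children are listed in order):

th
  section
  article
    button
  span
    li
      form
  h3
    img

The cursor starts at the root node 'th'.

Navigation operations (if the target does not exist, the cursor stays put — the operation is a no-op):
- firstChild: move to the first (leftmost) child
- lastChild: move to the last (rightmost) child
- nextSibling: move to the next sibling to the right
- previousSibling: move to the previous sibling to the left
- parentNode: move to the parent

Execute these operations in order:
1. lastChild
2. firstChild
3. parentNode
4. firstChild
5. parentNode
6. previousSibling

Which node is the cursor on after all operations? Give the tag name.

Answer: span

Derivation:
After 1 (lastChild): h3
After 2 (firstChild): img
After 3 (parentNode): h3
After 4 (firstChild): img
After 5 (parentNode): h3
After 6 (previousSibling): span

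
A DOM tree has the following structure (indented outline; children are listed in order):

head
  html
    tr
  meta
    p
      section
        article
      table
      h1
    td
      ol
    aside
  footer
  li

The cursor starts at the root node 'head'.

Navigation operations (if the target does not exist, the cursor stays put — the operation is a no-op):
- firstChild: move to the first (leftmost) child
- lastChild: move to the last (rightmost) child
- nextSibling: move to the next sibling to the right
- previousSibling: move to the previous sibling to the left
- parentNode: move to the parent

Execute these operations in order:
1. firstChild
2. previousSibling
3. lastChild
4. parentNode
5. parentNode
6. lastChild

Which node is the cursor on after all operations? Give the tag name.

After 1 (firstChild): html
After 2 (previousSibling): html (no-op, stayed)
After 3 (lastChild): tr
After 4 (parentNode): html
After 5 (parentNode): head
After 6 (lastChild): li

Answer: li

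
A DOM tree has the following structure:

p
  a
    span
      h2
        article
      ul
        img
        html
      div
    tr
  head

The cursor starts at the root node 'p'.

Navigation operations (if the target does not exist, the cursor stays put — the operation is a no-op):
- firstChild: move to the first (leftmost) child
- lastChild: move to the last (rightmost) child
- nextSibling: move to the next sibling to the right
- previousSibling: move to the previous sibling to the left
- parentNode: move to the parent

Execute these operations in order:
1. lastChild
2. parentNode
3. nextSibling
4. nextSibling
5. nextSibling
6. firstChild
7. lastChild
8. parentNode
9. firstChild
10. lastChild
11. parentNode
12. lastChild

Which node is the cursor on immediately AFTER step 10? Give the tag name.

Answer: div

Derivation:
After 1 (lastChild): head
After 2 (parentNode): p
After 3 (nextSibling): p (no-op, stayed)
After 4 (nextSibling): p (no-op, stayed)
After 5 (nextSibling): p (no-op, stayed)
After 6 (firstChild): a
After 7 (lastChild): tr
After 8 (parentNode): a
After 9 (firstChild): span
After 10 (lastChild): div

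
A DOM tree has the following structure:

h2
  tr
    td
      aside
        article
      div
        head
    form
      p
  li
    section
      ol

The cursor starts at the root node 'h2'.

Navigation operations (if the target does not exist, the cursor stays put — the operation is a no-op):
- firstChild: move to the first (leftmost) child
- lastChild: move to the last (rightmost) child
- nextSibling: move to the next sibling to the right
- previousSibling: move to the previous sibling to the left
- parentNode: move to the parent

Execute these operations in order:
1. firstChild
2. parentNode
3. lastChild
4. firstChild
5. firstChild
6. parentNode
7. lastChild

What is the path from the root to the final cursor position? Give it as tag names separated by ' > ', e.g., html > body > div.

After 1 (firstChild): tr
After 2 (parentNode): h2
After 3 (lastChild): li
After 4 (firstChild): section
After 5 (firstChild): ol
After 6 (parentNode): section
After 7 (lastChild): ol

Answer: h2 > li > section > ol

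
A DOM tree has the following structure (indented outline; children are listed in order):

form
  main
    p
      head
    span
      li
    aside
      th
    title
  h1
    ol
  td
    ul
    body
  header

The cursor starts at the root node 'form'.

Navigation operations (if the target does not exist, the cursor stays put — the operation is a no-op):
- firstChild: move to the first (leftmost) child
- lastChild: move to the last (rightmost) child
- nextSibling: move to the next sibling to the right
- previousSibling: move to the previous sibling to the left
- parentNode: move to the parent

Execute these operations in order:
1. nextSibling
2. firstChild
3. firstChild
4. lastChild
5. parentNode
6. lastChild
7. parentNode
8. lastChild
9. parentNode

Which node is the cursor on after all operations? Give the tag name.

After 1 (nextSibling): form (no-op, stayed)
After 2 (firstChild): main
After 3 (firstChild): p
After 4 (lastChild): head
After 5 (parentNode): p
After 6 (lastChild): head
After 7 (parentNode): p
After 8 (lastChild): head
After 9 (parentNode): p

Answer: p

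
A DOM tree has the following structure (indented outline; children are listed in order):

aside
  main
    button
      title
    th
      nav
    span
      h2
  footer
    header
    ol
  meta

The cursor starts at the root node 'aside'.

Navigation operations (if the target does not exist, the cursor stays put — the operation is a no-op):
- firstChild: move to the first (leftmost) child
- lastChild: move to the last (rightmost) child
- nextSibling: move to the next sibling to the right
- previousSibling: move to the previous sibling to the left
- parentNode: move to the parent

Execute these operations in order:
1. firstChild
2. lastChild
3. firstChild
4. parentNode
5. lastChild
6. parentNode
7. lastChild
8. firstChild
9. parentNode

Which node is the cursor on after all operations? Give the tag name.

Answer: span

Derivation:
After 1 (firstChild): main
After 2 (lastChild): span
After 3 (firstChild): h2
After 4 (parentNode): span
After 5 (lastChild): h2
After 6 (parentNode): span
After 7 (lastChild): h2
After 8 (firstChild): h2 (no-op, stayed)
After 9 (parentNode): span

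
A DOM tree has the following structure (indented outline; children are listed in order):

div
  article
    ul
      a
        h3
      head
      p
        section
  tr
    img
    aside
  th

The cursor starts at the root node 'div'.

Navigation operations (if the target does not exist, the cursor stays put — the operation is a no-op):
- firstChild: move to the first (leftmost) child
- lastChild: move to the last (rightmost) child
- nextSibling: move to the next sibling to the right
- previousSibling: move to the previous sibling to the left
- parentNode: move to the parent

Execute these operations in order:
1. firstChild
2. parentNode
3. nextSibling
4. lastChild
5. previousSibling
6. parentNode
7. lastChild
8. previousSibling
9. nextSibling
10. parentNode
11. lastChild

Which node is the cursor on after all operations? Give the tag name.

After 1 (firstChild): article
After 2 (parentNode): div
After 3 (nextSibling): div (no-op, stayed)
After 4 (lastChild): th
After 5 (previousSibling): tr
After 6 (parentNode): div
After 7 (lastChild): th
After 8 (previousSibling): tr
After 9 (nextSibling): th
After 10 (parentNode): div
After 11 (lastChild): th

Answer: th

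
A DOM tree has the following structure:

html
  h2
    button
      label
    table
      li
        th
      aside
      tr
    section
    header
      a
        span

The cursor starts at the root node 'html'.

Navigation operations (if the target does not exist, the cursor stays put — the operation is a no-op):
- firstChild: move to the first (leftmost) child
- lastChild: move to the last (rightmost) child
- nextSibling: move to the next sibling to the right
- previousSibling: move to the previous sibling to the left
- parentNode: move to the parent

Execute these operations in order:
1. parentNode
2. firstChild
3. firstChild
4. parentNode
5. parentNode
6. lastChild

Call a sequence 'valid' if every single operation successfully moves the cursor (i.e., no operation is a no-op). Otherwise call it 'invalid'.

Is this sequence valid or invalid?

After 1 (parentNode): html (no-op, stayed)
After 2 (firstChild): h2
After 3 (firstChild): button
After 4 (parentNode): h2
After 5 (parentNode): html
After 6 (lastChild): h2

Answer: invalid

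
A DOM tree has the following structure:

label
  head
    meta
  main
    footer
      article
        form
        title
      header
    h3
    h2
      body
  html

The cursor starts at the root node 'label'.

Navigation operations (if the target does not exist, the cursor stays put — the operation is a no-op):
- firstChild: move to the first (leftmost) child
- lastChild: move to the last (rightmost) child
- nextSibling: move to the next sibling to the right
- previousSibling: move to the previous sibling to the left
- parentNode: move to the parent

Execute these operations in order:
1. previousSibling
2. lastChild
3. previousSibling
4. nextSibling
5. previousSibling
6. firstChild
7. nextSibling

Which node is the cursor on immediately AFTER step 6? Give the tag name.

After 1 (previousSibling): label (no-op, stayed)
After 2 (lastChild): html
After 3 (previousSibling): main
After 4 (nextSibling): html
After 5 (previousSibling): main
After 6 (firstChild): footer

Answer: footer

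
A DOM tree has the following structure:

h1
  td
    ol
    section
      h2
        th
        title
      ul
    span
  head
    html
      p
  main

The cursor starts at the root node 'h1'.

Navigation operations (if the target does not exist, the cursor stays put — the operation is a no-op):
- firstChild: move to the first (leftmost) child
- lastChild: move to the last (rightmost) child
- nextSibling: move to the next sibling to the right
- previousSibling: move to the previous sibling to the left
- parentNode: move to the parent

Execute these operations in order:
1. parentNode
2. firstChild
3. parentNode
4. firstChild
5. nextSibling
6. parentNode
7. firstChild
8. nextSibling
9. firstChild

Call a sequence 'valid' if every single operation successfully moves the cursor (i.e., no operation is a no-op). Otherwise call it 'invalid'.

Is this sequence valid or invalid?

Answer: invalid

Derivation:
After 1 (parentNode): h1 (no-op, stayed)
After 2 (firstChild): td
After 3 (parentNode): h1
After 4 (firstChild): td
After 5 (nextSibling): head
After 6 (parentNode): h1
After 7 (firstChild): td
After 8 (nextSibling): head
After 9 (firstChild): html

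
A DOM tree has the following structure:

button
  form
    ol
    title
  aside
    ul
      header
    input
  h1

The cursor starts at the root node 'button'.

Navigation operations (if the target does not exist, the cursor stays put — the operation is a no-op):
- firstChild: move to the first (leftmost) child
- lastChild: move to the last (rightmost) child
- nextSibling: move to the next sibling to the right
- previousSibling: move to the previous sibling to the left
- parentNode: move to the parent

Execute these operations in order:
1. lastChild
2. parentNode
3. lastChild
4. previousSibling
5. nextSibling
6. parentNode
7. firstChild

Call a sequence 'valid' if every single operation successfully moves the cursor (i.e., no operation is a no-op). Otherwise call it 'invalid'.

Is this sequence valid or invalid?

Answer: valid

Derivation:
After 1 (lastChild): h1
After 2 (parentNode): button
After 3 (lastChild): h1
After 4 (previousSibling): aside
After 5 (nextSibling): h1
After 6 (parentNode): button
After 7 (firstChild): form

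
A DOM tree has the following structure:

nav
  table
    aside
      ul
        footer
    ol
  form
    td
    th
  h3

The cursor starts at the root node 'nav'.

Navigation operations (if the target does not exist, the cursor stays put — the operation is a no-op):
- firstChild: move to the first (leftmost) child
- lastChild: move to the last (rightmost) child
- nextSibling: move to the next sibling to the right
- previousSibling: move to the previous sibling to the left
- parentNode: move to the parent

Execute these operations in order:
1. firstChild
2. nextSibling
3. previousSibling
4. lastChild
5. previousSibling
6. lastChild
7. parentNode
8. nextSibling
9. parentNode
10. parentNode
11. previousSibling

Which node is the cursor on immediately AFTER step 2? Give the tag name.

Answer: form

Derivation:
After 1 (firstChild): table
After 2 (nextSibling): form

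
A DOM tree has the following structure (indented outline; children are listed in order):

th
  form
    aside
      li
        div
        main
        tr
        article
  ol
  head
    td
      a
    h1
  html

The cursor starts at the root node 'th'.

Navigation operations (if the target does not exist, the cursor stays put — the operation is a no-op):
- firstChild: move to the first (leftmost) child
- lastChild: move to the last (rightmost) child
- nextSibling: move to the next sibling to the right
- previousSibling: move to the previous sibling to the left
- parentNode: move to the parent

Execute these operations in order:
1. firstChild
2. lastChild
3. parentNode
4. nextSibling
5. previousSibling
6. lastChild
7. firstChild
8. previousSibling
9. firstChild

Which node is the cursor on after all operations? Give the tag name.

Answer: div

Derivation:
After 1 (firstChild): form
After 2 (lastChild): aside
After 3 (parentNode): form
After 4 (nextSibling): ol
After 5 (previousSibling): form
After 6 (lastChild): aside
After 7 (firstChild): li
After 8 (previousSibling): li (no-op, stayed)
After 9 (firstChild): div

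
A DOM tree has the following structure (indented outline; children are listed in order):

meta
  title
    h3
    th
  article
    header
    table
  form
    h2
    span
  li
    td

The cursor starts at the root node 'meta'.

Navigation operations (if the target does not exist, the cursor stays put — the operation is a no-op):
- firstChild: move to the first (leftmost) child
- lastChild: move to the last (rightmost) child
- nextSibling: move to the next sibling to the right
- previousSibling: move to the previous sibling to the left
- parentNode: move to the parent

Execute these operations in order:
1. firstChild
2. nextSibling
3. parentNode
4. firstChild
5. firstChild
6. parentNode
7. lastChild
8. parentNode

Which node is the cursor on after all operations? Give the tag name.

Answer: title

Derivation:
After 1 (firstChild): title
After 2 (nextSibling): article
After 3 (parentNode): meta
After 4 (firstChild): title
After 5 (firstChild): h3
After 6 (parentNode): title
After 7 (lastChild): th
After 8 (parentNode): title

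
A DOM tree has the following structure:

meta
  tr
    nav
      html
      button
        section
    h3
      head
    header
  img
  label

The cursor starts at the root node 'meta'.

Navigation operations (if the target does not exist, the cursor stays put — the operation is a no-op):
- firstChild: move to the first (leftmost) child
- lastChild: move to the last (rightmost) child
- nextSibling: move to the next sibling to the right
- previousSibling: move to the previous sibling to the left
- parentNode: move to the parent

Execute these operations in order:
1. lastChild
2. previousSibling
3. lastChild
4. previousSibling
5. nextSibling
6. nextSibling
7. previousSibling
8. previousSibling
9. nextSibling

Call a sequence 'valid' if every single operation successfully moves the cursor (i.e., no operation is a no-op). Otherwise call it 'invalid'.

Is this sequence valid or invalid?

After 1 (lastChild): label
After 2 (previousSibling): img
After 3 (lastChild): img (no-op, stayed)
After 4 (previousSibling): tr
After 5 (nextSibling): img
After 6 (nextSibling): label
After 7 (previousSibling): img
After 8 (previousSibling): tr
After 9 (nextSibling): img

Answer: invalid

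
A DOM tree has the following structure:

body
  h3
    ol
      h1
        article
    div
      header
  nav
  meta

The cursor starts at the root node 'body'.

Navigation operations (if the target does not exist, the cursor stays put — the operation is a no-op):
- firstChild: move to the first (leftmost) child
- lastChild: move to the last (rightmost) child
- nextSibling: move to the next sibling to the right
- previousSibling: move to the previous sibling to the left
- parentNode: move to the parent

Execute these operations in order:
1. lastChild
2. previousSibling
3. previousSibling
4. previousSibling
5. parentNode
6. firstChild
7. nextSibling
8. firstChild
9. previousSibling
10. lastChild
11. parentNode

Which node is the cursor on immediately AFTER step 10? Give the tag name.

After 1 (lastChild): meta
After 2 (previousSibling): nav
After 3 (previousSibling): h3
After 4 (previousSibling): h3 (no-op, stayed)
After 5 (parentNode): body
After 6 (firstChild): h3
After 7 (nextSibling): nav
After 8 (firstChild): nav (no-op, stayed)
After 9 (previousSibling): h3
After 10 (lastChild): div

Answer: div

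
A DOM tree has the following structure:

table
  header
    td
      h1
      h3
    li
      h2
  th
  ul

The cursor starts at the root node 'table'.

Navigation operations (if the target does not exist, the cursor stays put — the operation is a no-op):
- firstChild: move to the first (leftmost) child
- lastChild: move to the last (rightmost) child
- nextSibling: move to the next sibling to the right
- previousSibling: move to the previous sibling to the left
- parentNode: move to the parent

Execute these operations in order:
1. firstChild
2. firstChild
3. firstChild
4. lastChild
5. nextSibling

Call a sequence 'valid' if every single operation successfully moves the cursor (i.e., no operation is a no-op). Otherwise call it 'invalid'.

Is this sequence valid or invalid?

Answer: invalid

Derivation:
After 1 (firstChild): header
After 2 (firstChild): td
After 3 (firstChild): h1
After 4 (lastChild): h1 (no-op, stayed)
After 5 (nextSibling): h3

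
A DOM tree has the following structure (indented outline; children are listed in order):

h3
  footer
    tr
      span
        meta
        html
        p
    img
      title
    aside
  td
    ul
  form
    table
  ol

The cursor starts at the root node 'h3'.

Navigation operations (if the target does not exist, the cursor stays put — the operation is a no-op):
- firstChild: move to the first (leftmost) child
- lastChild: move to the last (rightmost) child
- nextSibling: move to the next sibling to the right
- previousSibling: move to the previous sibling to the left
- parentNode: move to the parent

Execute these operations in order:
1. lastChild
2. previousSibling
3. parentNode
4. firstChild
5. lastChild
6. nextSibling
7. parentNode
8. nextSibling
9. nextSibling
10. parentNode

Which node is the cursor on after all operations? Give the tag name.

Answer: h3

Derivation:
After 1 (lastChild): ol
After 2 (previousSibling): form
After 3 (parentNode): h3
After 4 (firstChild): footer
After 5 (lastChild): aside
After 6 (nextSibling): aside (no-op, stayed)
After 7 (parentNode): footer
After 8 (nextSibling): td
After 9 (nextSibling): form
After 10 (parentNode): h3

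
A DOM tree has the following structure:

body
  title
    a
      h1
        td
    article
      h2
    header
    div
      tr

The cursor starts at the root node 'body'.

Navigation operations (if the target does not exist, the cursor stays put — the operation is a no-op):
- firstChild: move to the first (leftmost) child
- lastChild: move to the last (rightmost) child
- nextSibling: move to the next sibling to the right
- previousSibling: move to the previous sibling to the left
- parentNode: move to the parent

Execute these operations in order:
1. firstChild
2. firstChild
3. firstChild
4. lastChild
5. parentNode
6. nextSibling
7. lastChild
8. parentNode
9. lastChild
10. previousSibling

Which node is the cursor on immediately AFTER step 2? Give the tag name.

Answer: a

Derivation:
After 1 (firstChild): title
After 2 (firstChild): a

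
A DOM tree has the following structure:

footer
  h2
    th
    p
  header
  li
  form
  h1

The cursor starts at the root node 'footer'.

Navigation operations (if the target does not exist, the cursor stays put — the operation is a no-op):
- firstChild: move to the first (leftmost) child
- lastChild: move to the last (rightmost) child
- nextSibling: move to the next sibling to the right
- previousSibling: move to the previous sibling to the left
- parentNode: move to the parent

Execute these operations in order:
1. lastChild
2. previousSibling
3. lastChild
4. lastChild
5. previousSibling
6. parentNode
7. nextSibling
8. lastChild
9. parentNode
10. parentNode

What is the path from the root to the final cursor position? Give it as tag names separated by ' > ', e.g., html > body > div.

Answer: footer

Derivation:
After 1 (lastChild): h1
After 2 (previousSibling): form
After 3 (lastChild): form (no-op, stayed)
After 4 (lastChild): form (no-op, stayed)
After 5 (previousSibling): li
After 6 (parentNode): footer
After 7 (nextSibling): footer (no-op, stayed)
After 8 (lastChild): h1
After 9 (parentNode): footer
After 10 (parentNode): footer (no-op, stayed)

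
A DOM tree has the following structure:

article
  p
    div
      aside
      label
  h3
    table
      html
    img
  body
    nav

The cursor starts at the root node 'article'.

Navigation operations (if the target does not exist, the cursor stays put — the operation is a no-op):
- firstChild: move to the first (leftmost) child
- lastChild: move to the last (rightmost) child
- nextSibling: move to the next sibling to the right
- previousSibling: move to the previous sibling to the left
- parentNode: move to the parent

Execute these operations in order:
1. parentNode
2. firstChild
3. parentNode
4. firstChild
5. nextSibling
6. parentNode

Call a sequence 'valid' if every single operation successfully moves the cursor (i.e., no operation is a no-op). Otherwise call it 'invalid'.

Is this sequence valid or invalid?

Answer: invalid

Derivation:
After 1 (parentNode): article (no-op, stayed)
After 2 (firstChild): p
After 3 (parentNode): article
After 4 (firstChild): p
After 5 (nextSibling): h3
After 6 (parentNode): article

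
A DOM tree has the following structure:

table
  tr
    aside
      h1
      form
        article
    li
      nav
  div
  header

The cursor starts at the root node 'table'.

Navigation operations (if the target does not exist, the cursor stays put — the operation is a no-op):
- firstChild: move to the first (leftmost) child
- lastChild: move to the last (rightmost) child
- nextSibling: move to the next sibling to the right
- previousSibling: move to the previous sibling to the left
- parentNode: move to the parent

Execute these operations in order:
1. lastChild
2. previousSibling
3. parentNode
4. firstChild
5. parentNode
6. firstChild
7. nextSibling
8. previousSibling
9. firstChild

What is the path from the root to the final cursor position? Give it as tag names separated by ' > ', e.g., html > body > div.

Answer: table > tr > aside

Derivation:
After 1 (lastChild): header
After 2 (previousSibling): div
After 3 (parentNode): table
After 4 (firstChild): tr
After 5 (parentNode): table
After 6 (firstChild): tr
After 7 (nextSibling): div
After 8 (previousSibling): tr
After 9 (firstChild): aside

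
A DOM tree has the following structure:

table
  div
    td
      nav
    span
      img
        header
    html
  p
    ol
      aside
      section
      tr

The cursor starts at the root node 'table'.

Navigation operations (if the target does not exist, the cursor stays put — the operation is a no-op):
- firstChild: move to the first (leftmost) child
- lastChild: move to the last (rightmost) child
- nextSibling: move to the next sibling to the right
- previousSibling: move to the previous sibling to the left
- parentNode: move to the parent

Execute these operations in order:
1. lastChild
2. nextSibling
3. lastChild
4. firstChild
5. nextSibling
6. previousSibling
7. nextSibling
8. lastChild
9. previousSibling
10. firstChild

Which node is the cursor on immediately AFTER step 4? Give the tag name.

After 1 (lastChild): p
After 2 (nextSibling): p (no-op, stayed)
After 3 (lastChild): ol
After 4 (firstChild): aside

Answer: aside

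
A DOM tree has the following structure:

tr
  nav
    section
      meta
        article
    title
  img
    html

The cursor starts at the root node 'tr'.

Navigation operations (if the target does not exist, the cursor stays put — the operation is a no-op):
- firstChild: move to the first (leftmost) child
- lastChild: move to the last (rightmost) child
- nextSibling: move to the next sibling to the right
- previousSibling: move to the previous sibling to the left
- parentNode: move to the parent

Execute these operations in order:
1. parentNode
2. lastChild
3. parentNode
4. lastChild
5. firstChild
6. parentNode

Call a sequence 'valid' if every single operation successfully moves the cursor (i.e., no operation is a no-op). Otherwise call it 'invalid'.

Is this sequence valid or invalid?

Answer: invalid

Derivation:
After 1 (parentNode): tr (no-op, stayed)
After 2 (lastChild): img
After 3 (parentNode): tr
After 4 (lastChild): img
After 5 (firstChild): html
After 6 (parentNode): img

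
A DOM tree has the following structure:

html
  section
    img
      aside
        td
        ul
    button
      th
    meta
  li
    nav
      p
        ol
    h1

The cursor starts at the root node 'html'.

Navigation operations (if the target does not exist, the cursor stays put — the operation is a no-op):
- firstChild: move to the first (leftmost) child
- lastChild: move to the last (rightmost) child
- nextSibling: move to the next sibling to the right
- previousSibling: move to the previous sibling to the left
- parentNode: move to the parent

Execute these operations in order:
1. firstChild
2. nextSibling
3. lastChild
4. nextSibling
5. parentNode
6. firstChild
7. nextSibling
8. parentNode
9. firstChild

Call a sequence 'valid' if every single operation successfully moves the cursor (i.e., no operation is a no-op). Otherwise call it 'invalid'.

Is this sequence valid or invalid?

After 1 (firstChild): section
After 2 (nextSibling): li
After 3 (lastChild): h1
After 4 (nextSibling): h1 (no-op, stayed)
After 5 (parentNode): li
After 6 (firstChild): nav
After 7 (nextSibling): h1
After 8 (parentNode): li
After 9 (firstChild): nav

Answer: invalid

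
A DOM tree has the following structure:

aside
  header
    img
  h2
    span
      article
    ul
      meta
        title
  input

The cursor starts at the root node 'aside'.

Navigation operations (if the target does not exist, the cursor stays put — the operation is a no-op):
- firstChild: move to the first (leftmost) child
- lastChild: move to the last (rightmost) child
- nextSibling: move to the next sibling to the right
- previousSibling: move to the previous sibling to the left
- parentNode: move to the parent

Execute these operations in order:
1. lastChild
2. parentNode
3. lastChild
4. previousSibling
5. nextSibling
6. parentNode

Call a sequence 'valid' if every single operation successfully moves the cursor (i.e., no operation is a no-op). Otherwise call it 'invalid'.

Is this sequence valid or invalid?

After 1 (lastChild): input
After 2 (parentNode): aside
After 3 (lastChild): input
After 4 (previousSibling): h2
After 5 (nextSibling): input
After 6 (parentNode): aside

Answer: valid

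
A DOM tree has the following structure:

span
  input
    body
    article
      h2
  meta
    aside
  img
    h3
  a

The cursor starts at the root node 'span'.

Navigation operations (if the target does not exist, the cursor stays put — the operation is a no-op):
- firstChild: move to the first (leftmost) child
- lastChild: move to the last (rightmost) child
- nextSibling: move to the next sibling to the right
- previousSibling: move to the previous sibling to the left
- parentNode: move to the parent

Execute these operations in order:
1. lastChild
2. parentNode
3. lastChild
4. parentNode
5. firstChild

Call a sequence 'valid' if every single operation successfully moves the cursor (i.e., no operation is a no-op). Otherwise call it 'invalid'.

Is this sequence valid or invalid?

After 1 (lastChild): a
After 2 (parentNode): span
After 3 (lastChild): a
After 4 (parentNode): span
After 5 (firstChild): input

Answer: valid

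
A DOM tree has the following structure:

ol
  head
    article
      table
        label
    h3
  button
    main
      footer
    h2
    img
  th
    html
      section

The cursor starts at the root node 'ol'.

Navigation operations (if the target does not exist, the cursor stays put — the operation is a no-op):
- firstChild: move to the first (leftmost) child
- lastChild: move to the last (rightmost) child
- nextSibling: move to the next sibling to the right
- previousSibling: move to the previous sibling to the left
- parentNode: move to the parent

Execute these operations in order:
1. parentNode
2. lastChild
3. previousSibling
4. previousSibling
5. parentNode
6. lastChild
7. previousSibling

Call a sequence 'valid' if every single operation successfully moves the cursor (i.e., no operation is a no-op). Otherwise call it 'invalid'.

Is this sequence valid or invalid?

Answer: invalid

Derivation:
After 1 (parentNode): ol (no-op, stayed)
After 2 (lastChild): th
After 3 (previousSibling): button
After 4 (previousSibling): head
After 5 (parentNode): ol
After 6 (lastChild): th
After 7 (previousSibling): button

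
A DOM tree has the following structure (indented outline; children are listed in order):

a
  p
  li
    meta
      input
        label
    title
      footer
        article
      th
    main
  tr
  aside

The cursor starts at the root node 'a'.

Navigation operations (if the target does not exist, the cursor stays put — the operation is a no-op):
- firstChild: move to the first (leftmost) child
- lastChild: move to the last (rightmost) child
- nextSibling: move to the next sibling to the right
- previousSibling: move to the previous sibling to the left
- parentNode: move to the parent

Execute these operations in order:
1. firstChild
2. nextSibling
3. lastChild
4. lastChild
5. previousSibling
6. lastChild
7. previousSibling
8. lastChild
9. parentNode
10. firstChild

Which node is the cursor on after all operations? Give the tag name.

Answer: article

Derivation:
After 1 (firstChild): p
After 2 (nextSibling): li
After 3 (lastChild): main
After 4 (lastChild): main (no-op, stayed)
After 5 (previousSibling): title
After 6 (lastChild): th
After 7 (previousSibling): footer
After 8 (lastChild): article
After 9 (parentNode): footer
After 10 (firstChild): article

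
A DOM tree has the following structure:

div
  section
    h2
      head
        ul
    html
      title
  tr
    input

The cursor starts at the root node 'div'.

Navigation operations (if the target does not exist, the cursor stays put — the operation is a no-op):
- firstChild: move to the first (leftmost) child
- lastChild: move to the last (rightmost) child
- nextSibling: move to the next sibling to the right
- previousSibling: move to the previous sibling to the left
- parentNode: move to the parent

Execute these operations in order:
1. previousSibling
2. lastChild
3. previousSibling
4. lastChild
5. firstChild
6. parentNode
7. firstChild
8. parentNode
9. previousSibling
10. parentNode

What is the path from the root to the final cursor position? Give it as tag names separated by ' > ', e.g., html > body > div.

Answer: div > section

Derivation:
After 1 (previousSibling): div (no-op, stayed)
After 2 (lastChild): tr
After 3 (previousSibling): section
After 4 (lastChild): html
After 5 (firstChild): title
After 6 (parentNode): html
After 7 (firstChild): title
After 8 (parentNode): html
After 9 (previousSibling): h2
After 10 (parentNode): section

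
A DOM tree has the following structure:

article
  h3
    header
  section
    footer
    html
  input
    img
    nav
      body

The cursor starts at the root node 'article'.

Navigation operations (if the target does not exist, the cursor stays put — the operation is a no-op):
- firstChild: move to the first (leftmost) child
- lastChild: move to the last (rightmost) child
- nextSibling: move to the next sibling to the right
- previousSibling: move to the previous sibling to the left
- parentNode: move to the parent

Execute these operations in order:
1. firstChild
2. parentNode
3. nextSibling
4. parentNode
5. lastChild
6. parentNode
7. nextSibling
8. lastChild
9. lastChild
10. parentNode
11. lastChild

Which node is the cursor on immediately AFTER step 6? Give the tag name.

Answer: article

Derivation:
After 1 (firstChild): h3
After 2 (parentNode): article
After 3 (nextSibling): article (no-op, stayed)
After 4 (parentNode): article (no-op, stayed)
After 5 (lastChild): input
After 6 (parentNode): article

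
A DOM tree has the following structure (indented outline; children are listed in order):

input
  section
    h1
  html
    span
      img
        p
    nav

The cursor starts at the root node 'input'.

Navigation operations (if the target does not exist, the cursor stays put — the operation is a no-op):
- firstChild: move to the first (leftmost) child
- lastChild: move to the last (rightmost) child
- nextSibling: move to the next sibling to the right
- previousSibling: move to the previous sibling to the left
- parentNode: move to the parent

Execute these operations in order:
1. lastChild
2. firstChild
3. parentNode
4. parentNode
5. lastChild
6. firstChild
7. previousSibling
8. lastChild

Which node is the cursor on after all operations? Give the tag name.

After 1 (lastChild): html
After 2 (firstChild): span
After 3 (parentNode): html
After 4 (parentNode): input
After 5 (lastChild): html
After 6 (firstChild): span
After 7 (previousSibling): span (no-op, stayed)
After 8 (lastChild): img

Answer: img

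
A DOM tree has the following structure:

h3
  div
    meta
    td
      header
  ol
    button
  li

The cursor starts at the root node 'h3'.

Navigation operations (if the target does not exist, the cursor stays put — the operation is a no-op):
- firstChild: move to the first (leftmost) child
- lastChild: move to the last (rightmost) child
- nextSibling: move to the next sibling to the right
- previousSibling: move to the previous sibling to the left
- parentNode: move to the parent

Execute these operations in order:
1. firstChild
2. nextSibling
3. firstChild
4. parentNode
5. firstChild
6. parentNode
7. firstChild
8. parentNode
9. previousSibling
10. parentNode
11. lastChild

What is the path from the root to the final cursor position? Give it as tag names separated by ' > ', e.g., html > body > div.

Answer: h3 > li

Derivation:
After 1 (firstChild): div
After 2 (nextSibling): ol
After 3 (firstChild): button
After 4 (parentNode): ol
After 5 (firstChild): button
After 6 (parentNode): ol
After 7 (firstChild): button
After 8 (parentNode): ol
After 9 (previousSibling): div
After 10 (parentNode): h3
After 11 (lastChild): li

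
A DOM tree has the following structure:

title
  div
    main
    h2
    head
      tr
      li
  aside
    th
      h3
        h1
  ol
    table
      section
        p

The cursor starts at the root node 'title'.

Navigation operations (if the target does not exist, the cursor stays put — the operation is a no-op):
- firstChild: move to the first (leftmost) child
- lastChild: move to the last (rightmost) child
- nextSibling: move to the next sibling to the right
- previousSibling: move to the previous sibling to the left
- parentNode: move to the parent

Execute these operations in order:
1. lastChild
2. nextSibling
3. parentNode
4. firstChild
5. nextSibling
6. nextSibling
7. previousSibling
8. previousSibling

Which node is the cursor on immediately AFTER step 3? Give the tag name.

Answer: title

Derivation:
After 1 (lastChild): ol
After 2 (nextSibling): ol (no-op, stayed)
After 3 (parentNode): title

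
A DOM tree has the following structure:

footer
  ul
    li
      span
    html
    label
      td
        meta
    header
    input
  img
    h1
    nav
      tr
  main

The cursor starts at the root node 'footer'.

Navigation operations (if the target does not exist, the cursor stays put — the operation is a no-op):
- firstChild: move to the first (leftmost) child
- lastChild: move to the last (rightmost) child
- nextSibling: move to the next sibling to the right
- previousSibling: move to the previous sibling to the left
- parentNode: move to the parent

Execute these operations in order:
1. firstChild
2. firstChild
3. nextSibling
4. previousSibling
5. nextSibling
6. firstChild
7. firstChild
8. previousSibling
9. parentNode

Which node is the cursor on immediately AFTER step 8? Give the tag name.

After 1 (firstChild): ul
After 2 (firstChild): li
After 3 (nextSibling): html
After 4 (previousSibling): li
After 5 (nextSibling): html
After 6 (firstChild): html (no-op, stayed)
After 7 (firstChild): html (no-op, stayed)
After 8 (previousSibling): li

Answer: li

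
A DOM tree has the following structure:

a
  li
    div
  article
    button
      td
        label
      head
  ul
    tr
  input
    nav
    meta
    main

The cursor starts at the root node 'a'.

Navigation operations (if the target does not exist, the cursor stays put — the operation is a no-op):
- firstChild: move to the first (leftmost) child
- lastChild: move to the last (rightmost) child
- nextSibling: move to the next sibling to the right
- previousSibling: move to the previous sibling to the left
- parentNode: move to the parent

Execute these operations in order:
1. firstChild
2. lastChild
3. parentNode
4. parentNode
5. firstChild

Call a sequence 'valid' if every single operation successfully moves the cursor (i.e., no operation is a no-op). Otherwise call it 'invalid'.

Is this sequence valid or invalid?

After 1 (firstChild): li
After 2 (lastChild): div
After 3 (parentNode): li
After 4 (parentNode): a
After 5 (firstChild): li

Answer: valid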